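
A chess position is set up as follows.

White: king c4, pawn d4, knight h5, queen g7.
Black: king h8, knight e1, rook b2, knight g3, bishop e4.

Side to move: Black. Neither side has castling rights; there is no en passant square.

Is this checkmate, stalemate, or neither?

checkmate

Black to move; black king on h8.
In check: yes, from the white queen on g7.
King squares — g7: attacked by Nh5; h7: attacked by Qg7; g8: attacked by Qg7.
Legal moves for Black: none.
In check with no legal moves → checkmate.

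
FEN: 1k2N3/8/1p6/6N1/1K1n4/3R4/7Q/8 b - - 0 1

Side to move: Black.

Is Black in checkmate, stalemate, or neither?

neither

Black to move; black king on b8.
In check: yes, from the white queen on h2.
Legal moves for Black: Kc8, Ka8, Kb7, Ka7.
Black is in check but has 4 legal moves → neither.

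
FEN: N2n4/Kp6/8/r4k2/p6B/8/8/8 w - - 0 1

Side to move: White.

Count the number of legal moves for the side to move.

2

White to move; king on a7.
In check: yes, from the black rook on a5.
Legal moves: Kb8, Kb6.
Count: 2.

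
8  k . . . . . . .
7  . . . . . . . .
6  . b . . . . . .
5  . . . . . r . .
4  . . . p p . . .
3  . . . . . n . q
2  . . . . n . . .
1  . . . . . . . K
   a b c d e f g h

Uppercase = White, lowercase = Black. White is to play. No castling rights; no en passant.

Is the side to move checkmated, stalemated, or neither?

checkmate

White to move; white king on h1.
In check: yes, from the black queen on h3.
King squares — g1: attacked by Ne2; g2: attacked by Qh3; h2: attacked by Nf3.
Legal moves for White: none.
In check with no legal moves → checkmate.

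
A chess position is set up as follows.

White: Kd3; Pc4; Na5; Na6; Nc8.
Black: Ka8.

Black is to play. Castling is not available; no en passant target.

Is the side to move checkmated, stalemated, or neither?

stalemate

Black to move; black king on a8.
In check: no.
King squares — a7: attacked by Nc8; b7: attacked by Na5; b8: attacked by Na6.
Legal moves for Black: none.
Not in check and no legal moves → stalemate.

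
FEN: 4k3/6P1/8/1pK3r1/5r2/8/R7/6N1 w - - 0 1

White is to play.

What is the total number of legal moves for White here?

White to move; king on c5.
In check: yes, from the black rook on g5.
Legal moves: Kd6, Kc6, Kb6.
Count: 3.

3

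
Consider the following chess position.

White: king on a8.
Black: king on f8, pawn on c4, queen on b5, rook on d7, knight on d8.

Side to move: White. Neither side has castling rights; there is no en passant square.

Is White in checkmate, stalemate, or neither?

stalemate

White to move; white king on a8.
In check: no.
King squares — a7: attacked by Rd7; b7: attacked by Qb5; b8: attacked by Qb5.
Legal moves for White: none.
Not in check and no legal moves → stalemate.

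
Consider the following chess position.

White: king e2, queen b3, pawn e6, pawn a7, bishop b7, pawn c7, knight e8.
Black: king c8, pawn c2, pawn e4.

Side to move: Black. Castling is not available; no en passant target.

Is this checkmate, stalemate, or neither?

checkmate

Black to move; black king on c8.
In check: yes, from the white bishop on b7.
King squares — b7: attacked by Qb3; c7: attacked by Ne8; d7: attacked by Pe6; b8: attacked by Pa7; d8: attacked by Pc7.
Legal moves for Black: none.
In check with no legal moves → checkmate.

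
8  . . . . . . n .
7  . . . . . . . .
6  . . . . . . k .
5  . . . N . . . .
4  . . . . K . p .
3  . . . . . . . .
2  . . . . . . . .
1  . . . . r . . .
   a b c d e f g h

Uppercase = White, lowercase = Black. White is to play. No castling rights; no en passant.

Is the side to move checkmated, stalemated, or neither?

neither

White to move; white king on e4.
In check: yes, from the black rook on e1.
Legal moves for White: Kf4, Kd4, Kd3, Ne3.
White is in check but has 4 legal moves → neither.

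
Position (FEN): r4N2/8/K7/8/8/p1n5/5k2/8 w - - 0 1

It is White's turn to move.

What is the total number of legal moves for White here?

White to move; king on a6.
In check: yes, from the black rook on a8.
Legal moves: Kb7, Kb6.
Count: 2.

2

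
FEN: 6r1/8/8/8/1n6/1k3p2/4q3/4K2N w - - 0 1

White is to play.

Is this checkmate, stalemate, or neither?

White to move; white king on e1.
In check: yes, from the black queen on e2.
King squares — d1: attacked by Qe2; f1: attacked by Qe2; d2: attacked by Qe2; e2: attacked by Pf3; f2: attacked by Qe2.
Legal moves for White: none.
In check with no legal moves → checkmate.

checkmate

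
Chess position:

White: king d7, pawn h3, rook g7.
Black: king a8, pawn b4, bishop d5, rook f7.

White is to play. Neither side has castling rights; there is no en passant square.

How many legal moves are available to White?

5

White to move; king on d7.
In check: yes, from the black rook on f7.
Legal moves: Ke8, Kd8, Kc8, Kd6, Rxf7.
Count: 5.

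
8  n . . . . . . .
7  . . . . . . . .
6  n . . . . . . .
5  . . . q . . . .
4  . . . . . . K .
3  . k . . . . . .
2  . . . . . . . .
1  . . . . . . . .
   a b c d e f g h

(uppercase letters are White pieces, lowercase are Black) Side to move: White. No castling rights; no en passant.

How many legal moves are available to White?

4

White to move; king on g4.
In check: no.
Legal moves: Kh4, Kf4, Kh3, Kg3.
Count: 4.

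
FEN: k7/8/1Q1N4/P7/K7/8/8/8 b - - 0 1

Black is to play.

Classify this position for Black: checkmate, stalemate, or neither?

Black to move; black king on a8.
In check: no.
King squares — a7: attacked by Qb6; b7: attacked by Qb6; b8: attacked by Qb6.
Legal moves for Black: none.
Not in check and no legal moves → stalemate.

stalemate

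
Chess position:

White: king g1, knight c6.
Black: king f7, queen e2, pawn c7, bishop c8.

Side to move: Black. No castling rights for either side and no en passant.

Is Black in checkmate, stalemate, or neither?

neither

Black to move; black king on f7.
In check: no.
Legal moves for Black include: Bd7, Bb7, Be6, Ba6, Bf5, Bg4, Bh3, Kg8, Kf8, Ke8, Kg7, Kg6, Kf6, Ke6, Qe8, Qe7, Qe6, Qa6, ... (list truncated; more exist).
Black has legal moves and is not in check → neither.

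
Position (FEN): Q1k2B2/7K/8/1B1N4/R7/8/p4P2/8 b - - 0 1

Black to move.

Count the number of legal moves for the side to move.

0

Black to move; king on c8.
In check: yes, from the white queen on a8.
Legal moves: none.
Count: 0.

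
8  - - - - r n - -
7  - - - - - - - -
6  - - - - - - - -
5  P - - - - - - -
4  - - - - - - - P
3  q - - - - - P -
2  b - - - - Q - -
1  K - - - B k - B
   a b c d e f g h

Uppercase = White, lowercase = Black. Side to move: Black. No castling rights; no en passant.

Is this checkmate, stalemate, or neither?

Black to move; black king on f1.
In check: yes, from the white queen on f2.
King squares — e1: attacked by Qf2; g1: attacked by Qf2; e2: attacked by Qf2; f2: attacked by Be1; g2: attacked by Bh1.
Legal moves for Black: none.
In check with no legal moves → checkmate.

checkmate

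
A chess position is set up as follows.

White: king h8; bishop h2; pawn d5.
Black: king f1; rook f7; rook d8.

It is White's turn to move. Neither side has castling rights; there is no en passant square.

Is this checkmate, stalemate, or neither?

checkmate

White to move; white king on h8.
In check: yes, from the black rook on d8.
King squares — g7: attacked by Rf7; h7: attacked by Rf7; g8: attacked by Rd8.
Legal moves for White: none.
In check with no legal moves → checkmate.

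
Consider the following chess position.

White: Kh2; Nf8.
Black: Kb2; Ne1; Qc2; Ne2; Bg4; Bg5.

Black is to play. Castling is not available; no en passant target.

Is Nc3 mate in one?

no

After Nc3: white king on h2; in check: yes, from the black queen on c2.
White has 3 legal replies: Kg3, Kh1, Kg1.
In check but a legal move exists → not checkmate.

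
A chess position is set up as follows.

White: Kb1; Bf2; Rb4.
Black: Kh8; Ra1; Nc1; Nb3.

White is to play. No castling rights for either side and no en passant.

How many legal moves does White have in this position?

2

White to move; king on b1.
In check: yes, from the black rook on a1.
Legal moves: Kc2, Kb2.
Count: 2.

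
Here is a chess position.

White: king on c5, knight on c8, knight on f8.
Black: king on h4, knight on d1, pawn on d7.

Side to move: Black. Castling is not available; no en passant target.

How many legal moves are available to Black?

11

Black to move; king on h4.
In check: no.
Legal moves: Kh5, Kg5, Kg4, Kh3, Kg3, Ne3, Nc3, Nf2, Nb2, d6+, d5.
Count: 11.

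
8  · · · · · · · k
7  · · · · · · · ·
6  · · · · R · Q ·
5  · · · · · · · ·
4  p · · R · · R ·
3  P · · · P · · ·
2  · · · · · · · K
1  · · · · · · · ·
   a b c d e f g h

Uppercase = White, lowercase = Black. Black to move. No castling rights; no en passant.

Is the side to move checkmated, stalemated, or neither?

stalemate

Black to move; black king on h8.
In check: no.
King squares — g7: attacked by Qg6; h7: attacked by Qg6; g8: attacked by Qg6.
Legal moves for Black: none.
Not in check and no legal moves → stalemate.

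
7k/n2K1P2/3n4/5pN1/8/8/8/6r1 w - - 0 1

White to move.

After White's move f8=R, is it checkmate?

After f8=R: black king on h8; in check: yes, from the white rook on f8.
Black has 1 legal reply: Kg7.
In check but a legal move exists → not checkmate.

no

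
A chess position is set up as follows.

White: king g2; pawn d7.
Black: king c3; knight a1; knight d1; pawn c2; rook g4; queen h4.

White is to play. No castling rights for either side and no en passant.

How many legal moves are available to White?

2

White to move; king on g2.
In check: yes, from the black rook on g4.
Legal moves: Kf3, Kf1.
Count: 2.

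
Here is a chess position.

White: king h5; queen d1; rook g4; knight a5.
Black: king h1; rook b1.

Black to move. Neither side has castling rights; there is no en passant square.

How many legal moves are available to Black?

2

Black to move; king on h1.
In check: yes, from the white queen on d1.
Legal moves: Kh2, Rxd1.
Count: 2.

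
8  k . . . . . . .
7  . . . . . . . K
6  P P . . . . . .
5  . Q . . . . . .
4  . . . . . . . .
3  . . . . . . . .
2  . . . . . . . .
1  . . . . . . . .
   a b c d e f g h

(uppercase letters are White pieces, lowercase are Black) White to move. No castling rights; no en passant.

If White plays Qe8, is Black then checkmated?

yes

After Qe8: black king on a8; in check: yes, from the white queen on e8.
King squares — a7: attacked by Pb6; b7: attacked by Pa6; b8: attacked by Qe8.
Black has no legal moves → checkmate.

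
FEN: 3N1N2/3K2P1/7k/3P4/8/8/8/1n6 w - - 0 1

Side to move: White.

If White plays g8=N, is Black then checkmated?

After g8=N: black king on h6; in check: yes, from the white knight on g8.
Black has 3 legal replies: Kg7, Kh5, Kg5.
In check but a legal move exists → not checkmate.

no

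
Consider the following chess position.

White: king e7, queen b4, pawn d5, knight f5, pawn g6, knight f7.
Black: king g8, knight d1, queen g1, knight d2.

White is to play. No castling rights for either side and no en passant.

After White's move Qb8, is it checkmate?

yes

After Qb8: black king on g8; in check: yes, from the white queen on b8.
King squares — f7: attacked by Pg6; g7: attacked by Nf5; h7: attacked by Pg6; f8: attacked by Ke7; h8: attacked by Nf7.
Black has no legal moves → checkmate.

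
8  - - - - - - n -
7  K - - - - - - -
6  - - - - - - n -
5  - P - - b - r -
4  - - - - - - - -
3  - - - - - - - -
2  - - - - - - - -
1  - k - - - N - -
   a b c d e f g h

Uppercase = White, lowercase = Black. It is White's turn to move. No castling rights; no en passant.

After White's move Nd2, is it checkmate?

After Nd2: black king on b1; in check: yes, from the white knight on d2.
Black has 5 legal replies: Kc2, Kb2, Ka2, Kc1, Ka1.
In check but a legal move exists → not checkmate.

no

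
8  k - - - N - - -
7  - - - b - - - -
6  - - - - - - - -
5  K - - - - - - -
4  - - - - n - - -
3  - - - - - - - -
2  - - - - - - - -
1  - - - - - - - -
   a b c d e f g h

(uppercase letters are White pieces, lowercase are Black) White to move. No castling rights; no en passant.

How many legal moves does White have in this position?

White to move; king on a5.
In check: no.
Legal moves: Ng7, Nc7+, Nf6, Nd6, Kb6, Ka6, Kb4.
Count: 7.

7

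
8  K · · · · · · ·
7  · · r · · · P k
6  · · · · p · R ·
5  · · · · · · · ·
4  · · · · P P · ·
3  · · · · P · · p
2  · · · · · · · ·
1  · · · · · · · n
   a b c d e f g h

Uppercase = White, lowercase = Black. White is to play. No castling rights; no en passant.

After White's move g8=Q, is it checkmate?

After g8=Q: black king on h7; in check: yes, from the white queen on g8.
King squares — g6: attacked by Qg8; h6: attacked by Rg6; g7: attacked by Rg6; g8: attacked by Rg6; h8: attacked by Qg8.
Black has no legal moves → checkmate.

yes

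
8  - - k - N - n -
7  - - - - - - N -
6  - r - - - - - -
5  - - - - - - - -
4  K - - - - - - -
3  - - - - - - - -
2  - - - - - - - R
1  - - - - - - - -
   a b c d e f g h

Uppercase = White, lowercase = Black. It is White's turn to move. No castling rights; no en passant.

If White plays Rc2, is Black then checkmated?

After Rc2: black king on c8; in check: yes, from the white rook on c2.
Black has 5 legal replies: Kd8, Kb8, Kd7, Kb7, Rc6.
In check but a legal move exists → not checkmate.

no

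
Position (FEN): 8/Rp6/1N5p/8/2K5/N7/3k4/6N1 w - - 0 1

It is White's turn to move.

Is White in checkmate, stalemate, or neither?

White to move; white king on c4.
In check: no.
Legal moves for White include: Ra8, Rxb7, Ra6, Ra5, Ra4, Nc8, Na8, Nd7, Nd5, Na4, Kd5, Kc5, Kb5, Kd4, Kb4, Kb3, Nb5, Nc2, ... (list truncated; more exist).
White has legal moves and is not in check → neither.

neither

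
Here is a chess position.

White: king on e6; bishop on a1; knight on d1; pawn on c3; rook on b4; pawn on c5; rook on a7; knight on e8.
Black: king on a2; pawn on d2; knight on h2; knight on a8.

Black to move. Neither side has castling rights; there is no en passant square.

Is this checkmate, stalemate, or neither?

checkmate

Black to move; black king on a2.
In check: yes, from the white rook on a7.
King squares — a1: attacked by Ra7; b1: attacked by Rb4; b2: attacked by Ba1; a3: attacked by Ra7; b3: attacked by Rb4.
Legal moves for Black: none.
In check with no legal moves → checkmate.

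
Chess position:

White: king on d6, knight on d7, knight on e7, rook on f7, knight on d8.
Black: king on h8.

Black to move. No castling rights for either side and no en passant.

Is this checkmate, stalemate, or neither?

stalemate

Black to move; black king on h8.
In check: no.
King squares — g7: attacked by Rf7; h7: attacked by Rf7; g8: attacked by Ne7.
Legal moves for Black: none.
Not in check and no legal moves → stalemate.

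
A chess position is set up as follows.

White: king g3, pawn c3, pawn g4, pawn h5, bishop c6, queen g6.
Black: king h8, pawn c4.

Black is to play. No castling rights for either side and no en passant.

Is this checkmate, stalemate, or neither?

Black to move; black king on h8.
In check: no.
King squares — g7: attacked by Qg6; h7: attacked by Qg6; g8: attacked by Qg6.
Legal moves for Black: none.
Not in check and no legal moves → stalemate.

stalemate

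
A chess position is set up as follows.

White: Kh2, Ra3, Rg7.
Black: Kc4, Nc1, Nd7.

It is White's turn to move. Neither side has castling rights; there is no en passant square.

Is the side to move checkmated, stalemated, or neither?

White to move; white king on h2.
In check: no.
Legal moves for White include: Rg8, Rh7, Rf7, Re7, Rxd7, Rg6, Rg5, Rg4+, Rgg3, Rg2, Rg1, Ra8, Ra7, Ra6, Ra5, Ra4+, Rh3, Rag3, ... (list truncated; more exist).
White has legal moves and is not in check → neither.

neither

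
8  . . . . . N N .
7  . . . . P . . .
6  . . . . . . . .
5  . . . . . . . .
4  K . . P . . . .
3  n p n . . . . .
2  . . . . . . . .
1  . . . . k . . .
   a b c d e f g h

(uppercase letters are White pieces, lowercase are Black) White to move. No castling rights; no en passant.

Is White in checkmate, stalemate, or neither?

White to move; white king on a4.
In check: yes, from the black knight on c3.
King squares — a3: available; b3: available; b4: available; a5: available; b5: attacked by Na3.
Legal moves for White: Ka5, Kb4, Kxb3, Kxa3.
White is in check but has 4 legal moves → neither.

neither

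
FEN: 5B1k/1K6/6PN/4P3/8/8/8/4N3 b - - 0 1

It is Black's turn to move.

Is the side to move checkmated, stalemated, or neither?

Black to move; black king on h8.
In check: no.
King squares — g7: attacked by Bf8; h7: attacked by Pg6; g8: attacked by Nh6.
Legal moves for Black: none.
Not in check and no legal moves → stalemate.

stalemate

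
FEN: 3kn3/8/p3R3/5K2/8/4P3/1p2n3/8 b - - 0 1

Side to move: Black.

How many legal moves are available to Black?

18

Black to move; king on d8.
In check: no.
Legal moves: Ng7+, Nc7, Nf6, Nd6+, Kc8, Kd7, Kc7, Nf4, Nd4+, Ng3+, Nc3, Ng1, Nc1, a5, b1=Q+, b1=R, b1=B+, b1=N.
Count: 18.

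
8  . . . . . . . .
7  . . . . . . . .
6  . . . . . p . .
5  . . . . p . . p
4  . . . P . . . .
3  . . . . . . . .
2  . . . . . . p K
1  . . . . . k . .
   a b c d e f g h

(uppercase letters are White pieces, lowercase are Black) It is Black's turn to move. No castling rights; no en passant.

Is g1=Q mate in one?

After g1=Q: white king on h2; in check: yes, from the black queen on g1.
White has 1 legal reply: Kh3.
In check but a legal move exists → not checkmate.

no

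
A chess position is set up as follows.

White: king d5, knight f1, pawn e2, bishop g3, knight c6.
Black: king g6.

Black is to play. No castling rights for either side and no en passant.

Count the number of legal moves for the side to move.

8

Black to move; king on g6.
In check: no.
Legal moves: Kh7, Kg7, Kf7, Kh6, Kf6, Kh5, Kg5, Kf5.
Count: 8.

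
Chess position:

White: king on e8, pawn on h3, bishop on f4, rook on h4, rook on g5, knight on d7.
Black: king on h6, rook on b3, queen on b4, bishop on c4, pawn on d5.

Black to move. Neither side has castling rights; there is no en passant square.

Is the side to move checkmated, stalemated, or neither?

Black to move; black king on h6.
In check: yes, from the white rook on h4.
King squares — g5: attacked by Bf4; h5: attacked by Rh4; g6: attacked by Rg5; g7: attacked by Rg5; h7: attacked by Rh4.
Legal moves for Black: none.
In check with no legal moves → checkmate.

checkmate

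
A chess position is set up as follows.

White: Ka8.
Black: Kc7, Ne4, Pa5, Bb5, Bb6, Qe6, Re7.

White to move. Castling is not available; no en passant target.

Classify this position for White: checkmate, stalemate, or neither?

stalemate

White to move; white king on a8.
In check: no.
King squares — a7: attacked by Bb6; b7: attacked by Kc7; b8: attacked by Kc7.
Legal moves for White: none.
Not in check and no legal moves → stalemate.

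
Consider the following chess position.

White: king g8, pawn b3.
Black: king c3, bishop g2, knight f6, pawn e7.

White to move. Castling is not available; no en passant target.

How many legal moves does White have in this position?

4

White to move; king on g8.
In check: yes, from the black knight on f6.
Legal moves: Kh8, Kf8, Kg7, Kf7.
Count: 4.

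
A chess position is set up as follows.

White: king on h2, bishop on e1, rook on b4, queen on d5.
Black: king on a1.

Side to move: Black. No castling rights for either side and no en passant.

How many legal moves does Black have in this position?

Black to move; king on a1.
In check: no.
Legal moves: none.
Count: 0.

0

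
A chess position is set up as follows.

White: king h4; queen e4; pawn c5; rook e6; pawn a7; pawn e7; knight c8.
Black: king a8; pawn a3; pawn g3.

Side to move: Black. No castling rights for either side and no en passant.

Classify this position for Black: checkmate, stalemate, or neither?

checkmate

Black to move; black king on a8.
In check: yes, from the white queen on e4.
King squares — a7: attacked by Nc8; b7: attacked by Qe4; b8: attacked by Pa7.
Legal moves for Black: none.
In check with no legal moves → checkmate.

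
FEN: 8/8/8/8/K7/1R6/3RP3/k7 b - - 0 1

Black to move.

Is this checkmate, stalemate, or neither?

stalemate

Black to move; black king on a1.
In check: no.
King squares — b1: attacked by Rb3; a2: attacked by Rd2; b2: attacked by Rd2.
Legal moves for Black: none.
Not in check and no legal moves → stalemate.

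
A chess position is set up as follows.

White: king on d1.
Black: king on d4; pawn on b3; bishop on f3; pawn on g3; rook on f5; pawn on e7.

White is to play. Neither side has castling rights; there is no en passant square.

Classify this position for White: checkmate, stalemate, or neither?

neither

White to move; white king on d1.
In check: yes, from the black bishop on f3.
Legal moves for White: Kd2, Ke1, Kc1.
White is in check but has 3 legal moves → neither.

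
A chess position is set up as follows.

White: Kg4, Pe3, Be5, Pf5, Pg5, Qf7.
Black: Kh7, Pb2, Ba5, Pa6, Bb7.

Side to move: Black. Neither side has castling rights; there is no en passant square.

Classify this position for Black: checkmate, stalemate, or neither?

checkmate

Black to move; black king on h7.
In check: yes, from the white queen on f7.
King squares — g6: attacked by Pf5; h6: attacked by Pg5; g7: attacked by Be5; g8: attacked by Qf7; h8: attacked by Be5.
Legal moves for Black: none.
In check with no legal moves → checkmate.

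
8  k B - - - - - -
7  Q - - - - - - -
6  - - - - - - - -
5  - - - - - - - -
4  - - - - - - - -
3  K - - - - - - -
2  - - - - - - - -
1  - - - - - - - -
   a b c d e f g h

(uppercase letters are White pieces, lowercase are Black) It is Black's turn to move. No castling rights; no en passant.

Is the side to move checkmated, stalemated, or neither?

Black to move; black king on a8.
In check: yes, from the white queen on a7.
King squares — a7: attacked by Bb8; b7: attacked by Qa7; b8: attacked by Qa7.
Legal moves for Black: none.
In check with no legal moves → checkmate.

checkmate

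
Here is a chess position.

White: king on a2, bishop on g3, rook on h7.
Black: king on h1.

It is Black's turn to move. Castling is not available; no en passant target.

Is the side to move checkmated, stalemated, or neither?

neither

Black to move; black king on h1.
In check: yes, from the white rook on h7.
King squares — g1: available; g2: available; h2: attacked by Bg3.
Legal moves for Black: Kg2, Kg1.
Black is in check but has 2 legal moves → neither.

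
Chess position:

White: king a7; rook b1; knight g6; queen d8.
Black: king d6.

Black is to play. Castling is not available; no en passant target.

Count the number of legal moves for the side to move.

Black to move; king on d6.
In check: yes, from the white queen on d8.
Legal moves: Ke6, Kc6, Kc5.
Count: 3.

3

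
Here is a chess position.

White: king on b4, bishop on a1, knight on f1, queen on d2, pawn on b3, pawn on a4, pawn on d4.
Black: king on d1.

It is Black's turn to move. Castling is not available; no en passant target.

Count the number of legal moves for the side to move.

0

Black to move; king on d1.
In check: yes, from the white queen on d2.
Legal moves: none.
Count: 0.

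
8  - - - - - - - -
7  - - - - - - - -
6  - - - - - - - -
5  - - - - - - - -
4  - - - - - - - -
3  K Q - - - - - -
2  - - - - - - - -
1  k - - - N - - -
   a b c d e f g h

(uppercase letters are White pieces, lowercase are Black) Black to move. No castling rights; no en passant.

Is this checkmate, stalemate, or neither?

stalemate

Black to move; black king on a1.
In check: no.
King squares — b1: attacked by Qb3; a2: attacked by Ka3; b2: attacked by Ka3.
Legal moves for Black: none.
Not in check and no legal moves → stalemate.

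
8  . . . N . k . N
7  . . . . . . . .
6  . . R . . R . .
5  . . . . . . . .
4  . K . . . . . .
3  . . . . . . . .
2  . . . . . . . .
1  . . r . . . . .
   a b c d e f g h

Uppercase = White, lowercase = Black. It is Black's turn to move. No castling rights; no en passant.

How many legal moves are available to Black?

4

Black to move; king on f8.
In check: yes, from the white rook on f6.
Legal moves: Kg8, Ke8, Kg7, Ke7.
Count: 4.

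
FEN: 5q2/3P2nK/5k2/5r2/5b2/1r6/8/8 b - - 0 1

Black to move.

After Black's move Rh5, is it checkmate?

yes

After Rh5: white king on h7; in check: yes, from the black rook on h5.
King squares — g6: attacked by Kf6; h6: attacked by Bf4; g7: attacked by Kf6; g8: attacked by Qf8; h8: attacked by Rh5.
White has no legal moves → checkmate.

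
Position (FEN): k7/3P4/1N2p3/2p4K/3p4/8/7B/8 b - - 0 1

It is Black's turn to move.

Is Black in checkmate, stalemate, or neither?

neither

Black to move; black king on a8.
In check: yes, from the white knight on b6.
King squares — a7: available; b7: available; b8: attacked by Bh2.
Legal moves for Black: Kb7, Ka7.
Black is in check but has 2 legal moves → neither.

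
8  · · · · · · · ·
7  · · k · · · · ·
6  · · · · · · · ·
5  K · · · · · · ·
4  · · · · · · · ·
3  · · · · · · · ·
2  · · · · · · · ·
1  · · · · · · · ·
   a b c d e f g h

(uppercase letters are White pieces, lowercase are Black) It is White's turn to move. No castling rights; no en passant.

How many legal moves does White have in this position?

White to move; king on a5.
In check: no.
Legal moves: Ka6, Kb5, Kb4, Ka4.
Count: 4.

4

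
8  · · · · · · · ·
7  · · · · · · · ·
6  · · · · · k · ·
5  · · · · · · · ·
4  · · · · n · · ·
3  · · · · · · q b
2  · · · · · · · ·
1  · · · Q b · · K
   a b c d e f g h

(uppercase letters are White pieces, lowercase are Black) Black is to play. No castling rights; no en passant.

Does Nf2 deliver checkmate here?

yes

After Nf2: white king on h1; in check: yes, from the black knight on f2.
King squares — g1: attacked by Qg3; g2: attacked by Qg3; h2: attacked by Qg3.
White has no legal moves → checkmate.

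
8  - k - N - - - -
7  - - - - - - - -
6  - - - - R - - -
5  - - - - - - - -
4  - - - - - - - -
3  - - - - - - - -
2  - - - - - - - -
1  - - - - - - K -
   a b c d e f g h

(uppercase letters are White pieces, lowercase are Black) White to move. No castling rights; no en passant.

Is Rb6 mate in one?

no

After Rb6: black king on b8; in check: yes, from the white rook on b6.
Black has 4 legal replies: Kc8, Ka8, Kc7, Ka7.
In check but a legal move exists → not checkmate.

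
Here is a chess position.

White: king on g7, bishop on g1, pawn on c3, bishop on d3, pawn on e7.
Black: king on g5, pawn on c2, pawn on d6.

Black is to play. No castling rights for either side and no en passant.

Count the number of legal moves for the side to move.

Black to move; king on g5.
In check: no.
Legal moves: Kh5, Kh4, Kg4, Kf4, d5, c1=Q, c1=R, c1=B, c1=N.
Count: 9.

9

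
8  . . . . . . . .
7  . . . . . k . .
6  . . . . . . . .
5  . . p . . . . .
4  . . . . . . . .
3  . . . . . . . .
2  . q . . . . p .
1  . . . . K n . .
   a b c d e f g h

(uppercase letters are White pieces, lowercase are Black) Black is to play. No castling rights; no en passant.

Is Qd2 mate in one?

yes

After Qd2: white king on e1; in check: yes, from the black queen on d2.
King squares — d1: attacked by Qd2; f1: attacked by Pg2; d2: attacked by Nf1; e2: attacked by Qd2; f2: attacked by Qd2.
White has no legal moves → checkmate.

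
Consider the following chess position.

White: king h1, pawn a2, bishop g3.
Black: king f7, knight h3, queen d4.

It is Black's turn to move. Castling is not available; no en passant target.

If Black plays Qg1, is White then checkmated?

After Qg1: white king on h1; in check: yes, from the black queen on g1.
King squares — g1: attacked by Nh3; g2: attacked by Qg1; h2: attacked by Qg1.
White has no legal moves → checkmate.

yes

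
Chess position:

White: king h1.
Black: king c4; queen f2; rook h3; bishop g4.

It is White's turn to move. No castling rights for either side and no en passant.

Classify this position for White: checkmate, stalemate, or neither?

checkmate

White to move; white king on h1.
In check: yes, from the black rook on h3.
King squares — g1: attacked by Qf2; g2: attacked by Qf2; h2: attacked by Qf2.
Legal moves for White: none.
In check with no legal moves → checkmate.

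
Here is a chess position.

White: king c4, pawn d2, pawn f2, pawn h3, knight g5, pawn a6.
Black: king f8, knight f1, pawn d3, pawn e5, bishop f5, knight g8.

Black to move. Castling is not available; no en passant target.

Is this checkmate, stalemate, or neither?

neither

Black to move; black king on f8.
In check: no.
Legal moves for Black include: Ne7, Nh6, Nf6, Ke8, Kg7, Ke7, Bc8, Bh7, Bd7, Bg6, Be6+, Bg4, Be4, Bxh3, Ng3, Ne3+, Nh2, Nxd2+, ... (list truncated; more exist).
Black has legal moves and is not in check → neither.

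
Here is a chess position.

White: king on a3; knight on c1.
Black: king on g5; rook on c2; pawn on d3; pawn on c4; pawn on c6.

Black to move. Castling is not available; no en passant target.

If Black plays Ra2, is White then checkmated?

no

After Ra2: white king on a3; in check: yes, from the black rook on a2.
White has 3 legal replies: Kb4, Kxa2, Nxa2.
In check but a legal move exists → not checkmate.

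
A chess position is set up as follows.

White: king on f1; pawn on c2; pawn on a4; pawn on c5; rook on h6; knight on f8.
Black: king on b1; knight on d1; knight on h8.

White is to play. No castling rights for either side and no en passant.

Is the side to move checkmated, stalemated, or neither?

neither

White to move; white king on f1.
In check: no.
Legal moves for White include: Nh7, Nd7, Ng6, Ne6, Rxh8, Rh7, Rg6, Rf6, Re6, Rd6, Rc6, Rb6+, Ra6, Rh5, Rh4, Rh3, Rh2, Rh1, ... (list truncated; more exist).
White has legal moves and is not in check → neither.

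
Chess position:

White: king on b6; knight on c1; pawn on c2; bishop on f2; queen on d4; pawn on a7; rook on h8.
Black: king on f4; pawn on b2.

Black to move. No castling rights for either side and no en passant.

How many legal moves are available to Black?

Black to move; king on f4.
In check: yes, from the white queen on d4.
Legal moves: Kg5, Kf5, Kf3.
Count: 3.

3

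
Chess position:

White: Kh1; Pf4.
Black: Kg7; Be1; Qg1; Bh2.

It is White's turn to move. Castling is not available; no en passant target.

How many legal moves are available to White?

White to move; king on h1.
In check: yes, from the black queen on g1.
Legal moves: none.
Count: 0.

0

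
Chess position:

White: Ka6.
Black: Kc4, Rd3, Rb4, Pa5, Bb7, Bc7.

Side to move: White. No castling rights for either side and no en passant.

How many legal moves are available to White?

1

White to move; king on a6.
In check: yes, from the black bishop on b7.
Legal moves: Ka7.
Count: 1.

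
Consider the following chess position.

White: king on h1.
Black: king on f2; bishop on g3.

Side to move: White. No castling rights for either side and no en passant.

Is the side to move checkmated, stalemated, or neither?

stalemate

White to move; white king on h1.
In check: no.
King squares — g1: attacked by Kf2; g2: attacked by Kf2; h2: attacked by Bg3.
Legal moves for White: none.
Not in check and no legal moves → stalemate.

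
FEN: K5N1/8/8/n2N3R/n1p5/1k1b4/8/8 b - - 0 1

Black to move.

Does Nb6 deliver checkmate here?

no

After Nb6: white king on a8; in check: yes, from the black knight on b6.
White has 3 legal replies: Kb8, Ka7, Nxb6.
In check but a legal move exists → not checkmate.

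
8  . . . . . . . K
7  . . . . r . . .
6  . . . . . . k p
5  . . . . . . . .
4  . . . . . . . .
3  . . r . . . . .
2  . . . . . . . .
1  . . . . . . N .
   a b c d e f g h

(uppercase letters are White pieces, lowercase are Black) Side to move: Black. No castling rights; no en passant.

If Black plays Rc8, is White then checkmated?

After Rc8: white king on h8; in check: yes, from the black rook on c8.
King squares — g7: attacked by Kg6; h7: attacked by Kg6; g8: attacked by Rc8.
White has no legal moves → checkmate.

yes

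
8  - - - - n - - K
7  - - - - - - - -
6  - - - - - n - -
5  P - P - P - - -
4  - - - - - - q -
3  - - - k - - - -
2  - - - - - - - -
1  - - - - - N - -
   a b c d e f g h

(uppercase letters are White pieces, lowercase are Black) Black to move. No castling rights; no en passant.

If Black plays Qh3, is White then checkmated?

yes

After Qh3: white king on h8; in check: yes, from the black queen on h3.
King squares — g7: attacked by Ne8; h7: attacked by Qh3; g8: attacked by Nf6.
White has no legal moves → checkmate.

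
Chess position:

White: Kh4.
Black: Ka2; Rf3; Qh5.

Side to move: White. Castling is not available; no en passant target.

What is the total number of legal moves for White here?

White to move; king on h4.
In check: yes, from the black queen on h5.
Legal moves: Kxh5.
Count: 1.

1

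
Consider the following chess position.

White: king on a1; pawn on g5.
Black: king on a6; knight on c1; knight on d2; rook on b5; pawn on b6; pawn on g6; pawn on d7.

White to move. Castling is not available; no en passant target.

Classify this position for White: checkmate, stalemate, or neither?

stalemate

White to move; white king on a1.
In check: no.
King squares — b1: attacked by Nd2; a2: attacked by Nc1; b2: attacked by Rb5.
Legal moves for White: none.
Not in check and no legal moves → stalemate.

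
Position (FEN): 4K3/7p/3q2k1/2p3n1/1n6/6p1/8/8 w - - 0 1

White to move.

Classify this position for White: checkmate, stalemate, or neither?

White to move; white king on e8.
In check: no.
King squares — d7: attacked by Qd6; e7: attacked by Qd6; f7: attacked by Ng5; d8: attacked by Qd6; f8: attacked by Qd6.
Legal moves for White: none.
Not in check and no legal moves → stalemate.

stalemate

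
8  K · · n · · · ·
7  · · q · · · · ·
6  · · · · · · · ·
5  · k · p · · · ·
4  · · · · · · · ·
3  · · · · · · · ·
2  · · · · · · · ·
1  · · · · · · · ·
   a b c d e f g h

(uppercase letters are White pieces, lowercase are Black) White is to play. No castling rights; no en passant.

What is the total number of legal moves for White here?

White to move; king on a8.
In check: no.
Legal moves: none.
Count: 0.

0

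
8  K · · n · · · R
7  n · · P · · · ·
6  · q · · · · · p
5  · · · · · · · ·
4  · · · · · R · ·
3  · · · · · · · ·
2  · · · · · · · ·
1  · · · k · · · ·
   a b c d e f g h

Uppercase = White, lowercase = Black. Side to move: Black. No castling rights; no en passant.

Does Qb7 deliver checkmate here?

yes

After Qb7: white king on a8; in check: yes, from the black queen on b7.
King squares — a7: attacked by Qb7; b7: attacked by Nd8; b8: attacked by Qb7.
White has no legal moves → checkmate.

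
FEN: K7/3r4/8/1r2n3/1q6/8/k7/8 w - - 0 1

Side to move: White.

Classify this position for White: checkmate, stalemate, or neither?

White to move; white king on a8.
In check: no.
King squares — a7: attacked by Rd7; b7: attacked by Rb5; b8: attacked by Rb5.
Legal moves for White: none.
Not in check and no legal moves → stalemate.

stalemate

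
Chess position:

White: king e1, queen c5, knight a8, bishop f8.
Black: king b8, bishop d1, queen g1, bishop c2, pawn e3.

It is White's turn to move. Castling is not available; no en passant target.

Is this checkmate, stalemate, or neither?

checkmate

White to move; white king on e1.
In check: yes, from the black queen on g1.
King squares — d1: attacked by Qg1; f1: attacked by Qg1; d2: attacked by Pe3; e2: attacked by Bd1; f2: attacked by Qg1.
Legal moves for White: none.
In check with no legal moves → checkmate.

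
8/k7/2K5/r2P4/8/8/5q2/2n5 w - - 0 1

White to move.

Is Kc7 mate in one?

After Kc7: black king on a7; in check: no.
Black is not in check, so this cannot be checkmate.

no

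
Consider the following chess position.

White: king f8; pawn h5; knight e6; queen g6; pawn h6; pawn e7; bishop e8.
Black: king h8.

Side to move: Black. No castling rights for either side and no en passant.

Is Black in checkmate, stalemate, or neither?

stalemate

Black to move; black king on h8.
In check: no.
King squares — g7: attacked by Ne6; h7: attacked by Qg6; g8: attacked by Qg6.
Legal moves for Black: none.
Not in check and no legal moves → stalemate.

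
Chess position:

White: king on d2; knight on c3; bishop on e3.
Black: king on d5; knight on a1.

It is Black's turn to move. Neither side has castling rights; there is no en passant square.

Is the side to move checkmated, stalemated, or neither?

Black to move; black king on d5.
In check: yes, from the white knight on c3.
Legal moves for Black: Ke6, Kd6, Kc6, Ke5, Kc4.
Black is in check but has 5 legal moves → neither.

neither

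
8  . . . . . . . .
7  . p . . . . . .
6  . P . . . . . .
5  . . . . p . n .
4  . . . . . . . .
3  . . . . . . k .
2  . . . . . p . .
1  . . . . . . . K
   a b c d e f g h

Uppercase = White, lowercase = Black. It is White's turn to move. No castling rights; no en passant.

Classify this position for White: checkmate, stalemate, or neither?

stalemate

White to move; white king on h1.
In check: no.
King squares — g1: attacked by Pf2; g2: attacked by Kg3; h2: attacked by Kg3.
Legal moves for White: none.
Not in check and no legal moves → stalemate.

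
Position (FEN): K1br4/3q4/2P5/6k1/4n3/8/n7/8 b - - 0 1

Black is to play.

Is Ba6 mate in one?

After Ba6: white king on a8; in check: yes, from the black rook on d8.
King squares — a7: attacked by Qd7; b7: attacked by Ba6; b8: attacked by Rd8.
White has no legal moves → checkmate.

yes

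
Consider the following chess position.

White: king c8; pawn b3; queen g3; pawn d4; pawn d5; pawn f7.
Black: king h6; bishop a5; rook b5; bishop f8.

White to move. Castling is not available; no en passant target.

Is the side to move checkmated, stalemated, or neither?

White to move; white king on c8.
In check: no.
Legal moves for White include: Kd7, Qg8, Qb8, Qg7+, Qc7, Qg6+, Qd6+, Qg5+, Qe5, Qh4+, Qg4, Qf4+, Qh3+, Qf3, Qe3+, Qd3, Qc3, Qh2+, ... (list truncated; more exist).
White has legal moves and is not in check → neither.

neither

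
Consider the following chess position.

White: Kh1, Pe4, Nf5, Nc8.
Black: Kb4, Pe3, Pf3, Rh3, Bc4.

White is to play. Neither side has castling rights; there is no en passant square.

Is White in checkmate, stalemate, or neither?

White to move; white king on h1.
In check: yes, from the black rook on h3.
King squares — g1: available; g2: attacked by Pf3; h2: attacked by Rh3.
Legal moves for White: Kg1.
White is in check but has 1 legal move → neither.

neither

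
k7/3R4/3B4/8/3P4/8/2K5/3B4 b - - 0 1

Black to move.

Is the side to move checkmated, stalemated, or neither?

stalemate

Black to move; black king on a8.
In check: no.
King squares — a7: attacked by Rd7; b7: attacked by Rd7; b8: attacked by Bd6.
Legal moves for Black: none.
Not in check and no legal moves → stalemate.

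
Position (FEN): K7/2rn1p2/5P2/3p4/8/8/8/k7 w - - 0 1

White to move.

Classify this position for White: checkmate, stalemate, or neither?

White to move; white king on a8.
In check: no.
King squares — a7: attacked by Rc7; b7: attacked by Rc7; b8: attacked by Nd7.
Legal moves for White: none.
Not in check and no legal moves → stalemate.

stalemate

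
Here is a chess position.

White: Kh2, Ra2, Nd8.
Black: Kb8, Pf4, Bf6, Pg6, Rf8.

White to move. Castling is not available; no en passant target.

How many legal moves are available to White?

21

White to move; king on h2.
In check: no.
Legal moves: Nf7, Nb7, Ne6, Nc6+, Kh3, Kg2, Kh1, Kg1, Ra8+, Ra7, Ra6, Ra5, Ra4, Ra3, Rg2, Rf2, Re2, Rd2, Rc2, Rb2+, Ra1.
Count: 21.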